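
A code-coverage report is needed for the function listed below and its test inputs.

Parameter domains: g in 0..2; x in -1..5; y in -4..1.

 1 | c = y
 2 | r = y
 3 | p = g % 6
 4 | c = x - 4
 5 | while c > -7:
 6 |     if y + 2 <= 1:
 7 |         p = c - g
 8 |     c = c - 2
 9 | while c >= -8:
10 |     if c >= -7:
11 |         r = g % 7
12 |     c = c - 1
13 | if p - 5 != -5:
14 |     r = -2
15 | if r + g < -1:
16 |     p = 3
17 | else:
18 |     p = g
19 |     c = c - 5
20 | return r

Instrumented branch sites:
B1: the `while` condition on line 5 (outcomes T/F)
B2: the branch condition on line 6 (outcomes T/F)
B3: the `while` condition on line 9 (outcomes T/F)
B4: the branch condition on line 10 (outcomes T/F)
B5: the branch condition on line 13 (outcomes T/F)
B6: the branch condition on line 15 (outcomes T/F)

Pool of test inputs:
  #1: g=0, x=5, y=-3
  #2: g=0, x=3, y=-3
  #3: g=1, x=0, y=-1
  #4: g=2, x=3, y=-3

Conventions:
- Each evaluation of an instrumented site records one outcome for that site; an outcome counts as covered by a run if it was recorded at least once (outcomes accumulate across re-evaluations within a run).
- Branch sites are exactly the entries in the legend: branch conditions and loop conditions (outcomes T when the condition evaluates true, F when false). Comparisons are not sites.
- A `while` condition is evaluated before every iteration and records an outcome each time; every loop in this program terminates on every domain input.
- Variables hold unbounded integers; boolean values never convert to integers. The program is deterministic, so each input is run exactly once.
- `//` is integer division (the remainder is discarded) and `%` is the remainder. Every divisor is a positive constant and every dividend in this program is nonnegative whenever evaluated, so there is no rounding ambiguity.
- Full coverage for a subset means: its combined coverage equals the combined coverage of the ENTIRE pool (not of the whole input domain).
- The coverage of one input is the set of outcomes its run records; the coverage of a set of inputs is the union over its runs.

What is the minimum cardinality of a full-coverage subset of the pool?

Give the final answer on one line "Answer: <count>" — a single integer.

#1 (g=0, x=5, y=-3) -> covered: B1=T, B1=F, B2=T, B3=T, B3=F, B4=T, B4=F, B5=T, B6=T
#2 (g=0, x=3, y=-3) -> covered: B1=T, B1=F, B2=T, B3=T, B3=F, B4=T, B4=F, B5=T, B6=T
#3 (g=1, x=0, y=-1) -> covered: B1=T, B1=F, B2=T, B3=T, B3=F, B4=F, B5=T, B6=F
#4 (g=2, x=3, y=-3) -> covered: B1=T, B1=F, B2=T, B3=T, B3=F, B4=T, B4=F, B5=T, B6=F
the full pool covers 10 outcomes: B1=T, B1=F, B2=T, B3=T, B3=F, B4=T, B4=F, B5=T, B6=T, B6=F
checked all size-1 subsets: none covers 10 outcomes (max 9/10)
size 2: inputs {1, 3} cover all 10 outcomes, and no lexicographically smaller subset of this size does

Answer: 2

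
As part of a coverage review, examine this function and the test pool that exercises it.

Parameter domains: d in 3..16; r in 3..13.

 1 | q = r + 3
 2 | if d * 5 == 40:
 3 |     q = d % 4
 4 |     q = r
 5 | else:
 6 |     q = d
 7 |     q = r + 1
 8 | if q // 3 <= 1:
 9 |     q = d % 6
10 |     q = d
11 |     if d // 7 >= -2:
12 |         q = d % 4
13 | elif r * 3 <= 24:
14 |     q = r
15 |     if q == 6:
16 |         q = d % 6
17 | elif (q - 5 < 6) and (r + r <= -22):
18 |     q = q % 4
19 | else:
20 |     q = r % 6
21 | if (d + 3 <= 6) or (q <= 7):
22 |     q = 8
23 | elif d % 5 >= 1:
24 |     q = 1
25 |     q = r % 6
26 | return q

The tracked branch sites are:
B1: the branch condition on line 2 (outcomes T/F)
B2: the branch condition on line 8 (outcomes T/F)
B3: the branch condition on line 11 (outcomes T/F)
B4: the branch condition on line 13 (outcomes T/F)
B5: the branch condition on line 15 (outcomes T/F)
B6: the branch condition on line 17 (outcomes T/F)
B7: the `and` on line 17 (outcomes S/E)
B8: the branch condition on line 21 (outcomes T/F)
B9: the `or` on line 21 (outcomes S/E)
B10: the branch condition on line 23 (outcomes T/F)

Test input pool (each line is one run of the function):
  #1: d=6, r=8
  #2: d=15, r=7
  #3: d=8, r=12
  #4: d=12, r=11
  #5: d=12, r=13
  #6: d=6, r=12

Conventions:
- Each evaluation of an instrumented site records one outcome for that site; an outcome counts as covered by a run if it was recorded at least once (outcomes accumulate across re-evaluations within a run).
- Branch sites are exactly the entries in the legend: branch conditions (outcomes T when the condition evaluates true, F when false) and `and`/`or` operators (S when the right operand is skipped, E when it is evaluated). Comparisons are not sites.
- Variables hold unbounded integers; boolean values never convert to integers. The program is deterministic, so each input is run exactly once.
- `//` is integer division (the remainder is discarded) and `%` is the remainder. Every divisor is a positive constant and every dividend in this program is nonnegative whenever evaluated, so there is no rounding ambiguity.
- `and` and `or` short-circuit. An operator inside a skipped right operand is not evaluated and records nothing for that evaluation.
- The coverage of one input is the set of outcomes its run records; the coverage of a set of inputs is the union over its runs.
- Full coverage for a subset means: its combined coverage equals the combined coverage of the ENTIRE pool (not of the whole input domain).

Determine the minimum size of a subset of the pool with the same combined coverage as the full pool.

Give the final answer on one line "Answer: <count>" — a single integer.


test 1 (d=6, r=8) fires B1->F, B2->F, B4->T, B5->F, B9->E, B8->F, B10->T; hits B1=F, B2=F, B4=T, B5=F, B8=F, B9=E, B10=T
test 2 (d=15, r=7) fires B1->F, B2->F, B4->T, B5->F, B9->E, B8->T; hits B1=F, B2=F, B4=T, B5=F, B8=T, B9=E
test 3 (d=8, r=12) fires B1->T, B2->F, B4->F, B7->S, B6->F, B9->E, B8->T; hits B1=T, B2=F, B4=F, B6=F, B7=S, B8=T, B9=E
test 4 (d=12, r=11) fires B1->F, B2->F, B4->F, B7->S, B6->F, B9->E, B8->T; hits B1=F, B2=F, B4=F, B6=F, B7=S, B8=T, B9=E
test 5 (d=12, r=13) fires B1->F, B2->F, B4->F, B7->S, B6->F, B9->E, B8->T; hits B1=F, B2=F, B4=F, B6=F, B7=S, B8=T, B9=E
test 6 (d=6, r=12) fires B1->F, B2->F, B4->F, B7->S, B6->F, B9->E, B8->T; hits B1=F, B2=F, B4=F, B6=F, B7=S, B8=T, B9=E
union over all inputs: B1=T, B1=F, B2=F, B4=T, B4=F, B5=F, B6=F, B7=S, B8=T, B8=F, B9=E, B10=T (12 outcomes)
checked all size-1 subsets: none covers 12 outcomes (max 7/12)
the canonical winner is {1, 3}: size 2, full 12-outcome coverage, earliest index list among size-2 covers
Answer: 2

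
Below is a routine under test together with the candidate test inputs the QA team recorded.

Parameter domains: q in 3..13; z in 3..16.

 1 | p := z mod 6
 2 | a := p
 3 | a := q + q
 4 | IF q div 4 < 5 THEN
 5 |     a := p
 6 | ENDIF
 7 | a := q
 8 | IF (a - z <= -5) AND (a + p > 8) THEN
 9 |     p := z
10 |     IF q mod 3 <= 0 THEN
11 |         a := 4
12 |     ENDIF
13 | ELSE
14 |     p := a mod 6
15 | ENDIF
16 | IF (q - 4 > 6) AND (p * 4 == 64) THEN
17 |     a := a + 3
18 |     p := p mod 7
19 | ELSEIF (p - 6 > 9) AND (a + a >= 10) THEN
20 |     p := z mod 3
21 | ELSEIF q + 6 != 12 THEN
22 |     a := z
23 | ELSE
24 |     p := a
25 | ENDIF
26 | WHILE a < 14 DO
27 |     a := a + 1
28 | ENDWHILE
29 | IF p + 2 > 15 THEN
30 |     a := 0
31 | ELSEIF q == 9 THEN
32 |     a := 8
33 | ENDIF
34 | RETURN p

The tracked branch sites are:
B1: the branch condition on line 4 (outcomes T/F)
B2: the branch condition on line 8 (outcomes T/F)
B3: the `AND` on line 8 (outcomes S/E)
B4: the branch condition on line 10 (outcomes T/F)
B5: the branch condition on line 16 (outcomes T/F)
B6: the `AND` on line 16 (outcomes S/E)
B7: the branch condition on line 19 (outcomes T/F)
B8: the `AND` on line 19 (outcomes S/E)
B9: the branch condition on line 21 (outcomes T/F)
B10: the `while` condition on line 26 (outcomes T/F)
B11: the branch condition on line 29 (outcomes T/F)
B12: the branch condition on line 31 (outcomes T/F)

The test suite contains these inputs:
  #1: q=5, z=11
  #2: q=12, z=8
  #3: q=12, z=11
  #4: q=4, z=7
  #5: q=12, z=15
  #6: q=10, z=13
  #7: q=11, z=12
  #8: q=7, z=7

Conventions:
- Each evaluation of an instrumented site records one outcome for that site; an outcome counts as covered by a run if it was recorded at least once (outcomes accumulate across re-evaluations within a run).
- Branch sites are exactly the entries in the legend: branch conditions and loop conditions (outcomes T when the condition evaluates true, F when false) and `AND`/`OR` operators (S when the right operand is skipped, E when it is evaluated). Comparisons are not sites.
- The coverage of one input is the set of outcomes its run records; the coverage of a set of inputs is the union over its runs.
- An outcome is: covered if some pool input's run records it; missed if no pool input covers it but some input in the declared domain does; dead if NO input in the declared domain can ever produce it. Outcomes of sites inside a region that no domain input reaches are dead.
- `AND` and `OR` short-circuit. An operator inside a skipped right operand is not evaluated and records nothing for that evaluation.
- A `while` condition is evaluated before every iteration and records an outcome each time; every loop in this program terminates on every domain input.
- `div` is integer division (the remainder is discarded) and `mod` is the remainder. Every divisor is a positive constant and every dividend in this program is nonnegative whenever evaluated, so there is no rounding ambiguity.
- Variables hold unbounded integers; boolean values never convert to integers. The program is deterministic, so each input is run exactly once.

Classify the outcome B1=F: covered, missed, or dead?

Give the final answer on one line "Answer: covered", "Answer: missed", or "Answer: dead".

no pool input records B1=F
checking all 154 inputs in the declared domain: B1=F is never recorded -> dead

Answer: dead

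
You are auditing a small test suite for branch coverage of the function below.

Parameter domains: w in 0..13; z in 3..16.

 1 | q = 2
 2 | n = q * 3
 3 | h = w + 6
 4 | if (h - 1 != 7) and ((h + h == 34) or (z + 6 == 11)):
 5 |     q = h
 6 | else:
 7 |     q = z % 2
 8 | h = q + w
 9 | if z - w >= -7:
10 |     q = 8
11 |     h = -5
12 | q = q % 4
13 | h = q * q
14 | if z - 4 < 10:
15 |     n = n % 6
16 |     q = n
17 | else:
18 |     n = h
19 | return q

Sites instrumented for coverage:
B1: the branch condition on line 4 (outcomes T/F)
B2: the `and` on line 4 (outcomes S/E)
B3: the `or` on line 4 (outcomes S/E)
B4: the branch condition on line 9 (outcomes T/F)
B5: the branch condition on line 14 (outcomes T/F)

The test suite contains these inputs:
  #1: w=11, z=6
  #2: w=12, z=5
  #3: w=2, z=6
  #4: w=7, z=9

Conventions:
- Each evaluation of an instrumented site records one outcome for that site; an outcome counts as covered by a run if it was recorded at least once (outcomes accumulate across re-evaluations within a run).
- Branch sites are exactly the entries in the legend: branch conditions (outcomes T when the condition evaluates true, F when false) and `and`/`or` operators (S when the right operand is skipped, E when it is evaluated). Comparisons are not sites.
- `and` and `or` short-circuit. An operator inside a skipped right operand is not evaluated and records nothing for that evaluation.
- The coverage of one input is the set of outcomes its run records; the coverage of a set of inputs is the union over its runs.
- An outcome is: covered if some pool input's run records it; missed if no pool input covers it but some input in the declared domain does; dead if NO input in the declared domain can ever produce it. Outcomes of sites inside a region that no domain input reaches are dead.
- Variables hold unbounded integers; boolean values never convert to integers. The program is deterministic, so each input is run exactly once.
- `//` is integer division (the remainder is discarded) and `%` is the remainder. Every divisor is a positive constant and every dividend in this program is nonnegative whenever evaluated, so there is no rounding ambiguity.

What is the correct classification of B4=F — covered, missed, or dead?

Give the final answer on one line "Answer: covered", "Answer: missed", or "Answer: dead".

no pool input records B4=F
but domain input (w=11, z=3) does record it -> reachable, so missed

Answer: missed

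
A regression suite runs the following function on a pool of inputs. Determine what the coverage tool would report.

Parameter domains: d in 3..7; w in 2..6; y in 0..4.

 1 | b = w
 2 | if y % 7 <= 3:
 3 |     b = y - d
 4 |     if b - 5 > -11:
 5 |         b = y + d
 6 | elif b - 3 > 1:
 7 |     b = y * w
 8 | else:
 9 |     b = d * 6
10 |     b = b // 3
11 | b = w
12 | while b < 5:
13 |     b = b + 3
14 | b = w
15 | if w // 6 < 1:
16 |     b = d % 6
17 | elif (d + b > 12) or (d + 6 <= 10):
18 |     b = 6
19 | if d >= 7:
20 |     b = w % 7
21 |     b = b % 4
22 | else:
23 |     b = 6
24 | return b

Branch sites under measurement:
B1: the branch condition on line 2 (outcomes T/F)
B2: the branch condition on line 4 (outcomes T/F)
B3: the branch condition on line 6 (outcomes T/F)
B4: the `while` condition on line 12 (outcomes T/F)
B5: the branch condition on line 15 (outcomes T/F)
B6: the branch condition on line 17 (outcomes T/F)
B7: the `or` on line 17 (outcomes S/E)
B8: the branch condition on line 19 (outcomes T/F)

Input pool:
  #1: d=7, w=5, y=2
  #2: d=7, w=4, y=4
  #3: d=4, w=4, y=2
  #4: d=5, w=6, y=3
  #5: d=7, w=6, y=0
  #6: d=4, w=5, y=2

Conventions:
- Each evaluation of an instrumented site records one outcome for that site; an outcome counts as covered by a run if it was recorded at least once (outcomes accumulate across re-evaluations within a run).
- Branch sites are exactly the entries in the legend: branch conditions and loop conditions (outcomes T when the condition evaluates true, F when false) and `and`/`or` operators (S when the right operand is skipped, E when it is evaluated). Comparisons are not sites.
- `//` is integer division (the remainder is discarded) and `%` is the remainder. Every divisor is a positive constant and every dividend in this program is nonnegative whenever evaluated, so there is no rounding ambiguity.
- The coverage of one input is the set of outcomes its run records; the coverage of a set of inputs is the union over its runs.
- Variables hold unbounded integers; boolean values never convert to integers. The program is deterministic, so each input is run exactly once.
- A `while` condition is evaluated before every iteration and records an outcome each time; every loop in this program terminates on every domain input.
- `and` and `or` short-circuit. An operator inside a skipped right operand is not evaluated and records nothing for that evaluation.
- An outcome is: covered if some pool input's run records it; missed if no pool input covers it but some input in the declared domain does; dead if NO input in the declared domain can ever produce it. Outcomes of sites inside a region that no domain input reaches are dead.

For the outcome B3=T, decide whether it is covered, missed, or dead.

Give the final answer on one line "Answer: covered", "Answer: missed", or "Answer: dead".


no pool input records B3=T
but domain input (d=3, w=5, y=4) does record it -> reachable, so missed
Answer: missed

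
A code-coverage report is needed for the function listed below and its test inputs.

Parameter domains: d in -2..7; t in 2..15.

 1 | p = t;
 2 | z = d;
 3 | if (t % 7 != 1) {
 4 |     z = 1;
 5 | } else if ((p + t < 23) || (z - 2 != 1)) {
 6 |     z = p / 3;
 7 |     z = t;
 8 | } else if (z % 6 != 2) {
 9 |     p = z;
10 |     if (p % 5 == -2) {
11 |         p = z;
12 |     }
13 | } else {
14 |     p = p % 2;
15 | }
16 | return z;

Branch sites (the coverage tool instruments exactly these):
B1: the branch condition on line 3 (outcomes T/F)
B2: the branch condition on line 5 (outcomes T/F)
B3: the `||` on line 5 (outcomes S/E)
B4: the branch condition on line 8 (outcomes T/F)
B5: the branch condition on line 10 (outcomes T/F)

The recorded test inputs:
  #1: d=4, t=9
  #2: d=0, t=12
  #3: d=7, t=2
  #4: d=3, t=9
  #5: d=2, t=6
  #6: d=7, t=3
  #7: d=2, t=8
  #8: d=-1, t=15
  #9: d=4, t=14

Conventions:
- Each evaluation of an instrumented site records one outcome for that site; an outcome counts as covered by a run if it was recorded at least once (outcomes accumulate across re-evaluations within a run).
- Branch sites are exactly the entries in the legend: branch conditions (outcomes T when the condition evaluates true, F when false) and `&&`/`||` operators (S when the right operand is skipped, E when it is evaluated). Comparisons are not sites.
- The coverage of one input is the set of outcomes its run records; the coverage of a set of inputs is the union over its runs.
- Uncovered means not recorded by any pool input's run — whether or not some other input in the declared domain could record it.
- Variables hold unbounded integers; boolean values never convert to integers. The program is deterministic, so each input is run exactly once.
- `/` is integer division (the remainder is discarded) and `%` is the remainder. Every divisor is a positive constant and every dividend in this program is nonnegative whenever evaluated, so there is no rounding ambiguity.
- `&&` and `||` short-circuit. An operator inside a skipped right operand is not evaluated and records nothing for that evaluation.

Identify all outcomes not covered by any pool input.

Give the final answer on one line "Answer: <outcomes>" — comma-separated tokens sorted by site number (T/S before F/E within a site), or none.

input #1 (d=4, t=9): events B1->T; covers B1=T
input #2 (d=0, t=12): events B1->T; covers B1=T
input #3 (d=7, t=2): events B1->T; covers B1=T
input #4 (d=3, t=9): events B1->T; covers B1=T
input #5 (d=2, t=6): events B1->T; covers B1=T
input #6 (d=7, t=3): events B1->T; covers B1=T
input #7 (d=2, t=8): events B1->F, B3->S, B2->T; covers B1=F, B2=T, B3=S
input #8 (d=-1, t=15): events B1->F, B3->E, B2->T; covers B1=F, B2=T, B3=E
input #9 (d=4, t=14): events B1->T; covers B1=T
union over the pool: B1=T, B1=F, B2=T, B3=S, B3=E
uncovered (5 of 10): B2=F, B4=T, B4=F, B5=T, B5=F

Answer: B2=F, B4=T, B4=F, B5=T, B5=F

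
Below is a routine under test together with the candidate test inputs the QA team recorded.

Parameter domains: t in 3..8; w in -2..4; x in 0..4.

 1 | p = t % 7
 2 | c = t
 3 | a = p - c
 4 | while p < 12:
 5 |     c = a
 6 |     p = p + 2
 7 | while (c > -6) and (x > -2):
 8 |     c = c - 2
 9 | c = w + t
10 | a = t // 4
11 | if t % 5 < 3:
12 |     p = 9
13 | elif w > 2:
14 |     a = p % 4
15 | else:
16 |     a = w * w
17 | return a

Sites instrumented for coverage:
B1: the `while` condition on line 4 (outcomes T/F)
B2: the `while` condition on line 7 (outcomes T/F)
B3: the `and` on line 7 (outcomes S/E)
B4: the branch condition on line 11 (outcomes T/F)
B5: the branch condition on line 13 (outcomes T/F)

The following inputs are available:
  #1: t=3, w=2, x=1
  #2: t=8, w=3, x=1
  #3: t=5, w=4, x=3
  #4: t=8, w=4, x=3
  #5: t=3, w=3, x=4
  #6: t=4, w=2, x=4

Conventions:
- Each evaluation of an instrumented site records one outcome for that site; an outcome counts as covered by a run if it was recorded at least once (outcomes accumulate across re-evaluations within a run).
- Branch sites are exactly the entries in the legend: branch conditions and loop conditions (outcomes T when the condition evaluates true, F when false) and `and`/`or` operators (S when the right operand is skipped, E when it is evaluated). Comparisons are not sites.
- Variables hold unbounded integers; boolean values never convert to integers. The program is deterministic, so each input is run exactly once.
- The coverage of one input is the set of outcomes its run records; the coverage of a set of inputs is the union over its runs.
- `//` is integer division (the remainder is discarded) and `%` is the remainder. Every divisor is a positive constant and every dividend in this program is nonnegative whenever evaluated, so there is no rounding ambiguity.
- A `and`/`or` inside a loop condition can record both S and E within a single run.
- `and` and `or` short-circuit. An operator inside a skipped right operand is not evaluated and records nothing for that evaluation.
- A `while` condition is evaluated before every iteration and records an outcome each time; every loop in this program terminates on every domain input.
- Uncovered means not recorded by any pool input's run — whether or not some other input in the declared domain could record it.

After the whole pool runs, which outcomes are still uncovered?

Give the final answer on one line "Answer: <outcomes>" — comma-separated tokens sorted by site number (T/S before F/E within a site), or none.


input #1, t=3, w=2, x=1: outcomes B1=T, B1=F, B2=T, B2=F, B3=S, B3=E, B4=F, B5=F
input #2, t=8, w=3, x=1: outcomes B1=T, B1=F, B2=F, B3=S, B4=F, B5=T
input #3, t=5, w=4, x=3: outcomes B1=T, B1=F, B2=T, B2=F, B3=S, B3=E, B4=T
input #4, t=8, w=4, x=3: outcomes B1=T, B1=F, B2=F, B3=S, B4=F, B5=T
input #5, t=3, w=3, x=4: outcomes B1=T, B1=F, B2=T, B2=F, B3=S, B3=E, B4=F, B5=T
input #6, t=4, w=2, x=4: outcomes B1=T, B1=F, B2=T, B2=F, B3=S, B3=E, B4=F, B5=F
union over the pool: B1=T, B1=F, B2=T, B2=F, B3=S, B3=E, B4=T, B4=F, B5=T, B5=F
uncovered (0 of 10): none
Answer: none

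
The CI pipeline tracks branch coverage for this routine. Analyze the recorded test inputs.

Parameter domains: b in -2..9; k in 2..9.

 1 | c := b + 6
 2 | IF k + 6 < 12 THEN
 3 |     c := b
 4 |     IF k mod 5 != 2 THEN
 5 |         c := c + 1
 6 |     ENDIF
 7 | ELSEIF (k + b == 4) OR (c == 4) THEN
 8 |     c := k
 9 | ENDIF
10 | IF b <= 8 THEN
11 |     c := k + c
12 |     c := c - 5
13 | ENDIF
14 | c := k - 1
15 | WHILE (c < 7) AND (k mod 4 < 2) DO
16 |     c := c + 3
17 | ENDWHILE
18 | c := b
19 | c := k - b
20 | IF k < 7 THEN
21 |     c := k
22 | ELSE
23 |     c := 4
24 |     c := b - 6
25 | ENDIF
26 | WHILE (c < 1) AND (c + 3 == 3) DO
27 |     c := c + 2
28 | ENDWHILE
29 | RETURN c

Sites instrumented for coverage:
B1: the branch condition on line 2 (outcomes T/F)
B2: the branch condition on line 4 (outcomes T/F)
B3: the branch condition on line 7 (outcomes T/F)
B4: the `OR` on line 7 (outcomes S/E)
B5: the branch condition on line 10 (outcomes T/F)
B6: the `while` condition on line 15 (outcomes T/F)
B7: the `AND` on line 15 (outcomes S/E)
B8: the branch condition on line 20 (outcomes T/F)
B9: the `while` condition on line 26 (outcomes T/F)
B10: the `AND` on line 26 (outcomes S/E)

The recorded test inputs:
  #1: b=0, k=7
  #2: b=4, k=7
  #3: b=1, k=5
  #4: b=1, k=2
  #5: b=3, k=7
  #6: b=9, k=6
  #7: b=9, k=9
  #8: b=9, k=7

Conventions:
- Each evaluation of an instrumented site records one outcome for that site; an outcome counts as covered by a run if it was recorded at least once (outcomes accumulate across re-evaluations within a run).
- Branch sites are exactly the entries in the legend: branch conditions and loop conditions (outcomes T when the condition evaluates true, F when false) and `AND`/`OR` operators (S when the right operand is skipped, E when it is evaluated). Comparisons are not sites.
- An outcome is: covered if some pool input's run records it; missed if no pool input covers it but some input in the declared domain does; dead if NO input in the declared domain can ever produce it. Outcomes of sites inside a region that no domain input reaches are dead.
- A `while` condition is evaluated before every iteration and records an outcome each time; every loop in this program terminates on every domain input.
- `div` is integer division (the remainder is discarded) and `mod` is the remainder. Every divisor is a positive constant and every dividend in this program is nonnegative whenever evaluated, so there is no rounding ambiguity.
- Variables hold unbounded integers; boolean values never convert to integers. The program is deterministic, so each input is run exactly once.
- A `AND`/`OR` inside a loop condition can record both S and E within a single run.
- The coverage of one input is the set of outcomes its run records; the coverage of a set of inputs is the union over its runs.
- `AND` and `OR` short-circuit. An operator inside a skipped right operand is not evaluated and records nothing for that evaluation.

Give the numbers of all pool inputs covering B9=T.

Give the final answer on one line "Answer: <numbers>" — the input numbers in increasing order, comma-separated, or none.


input #1 (b=0, k=7): does not record B9=T
input #2 (b=4, k=7): does not record B9=T
input #3 (b=1, k=5): does not record B9=T
input #4 (b=1, k=2): does not record B9=T
input #5 (b=3, k=7): does not record B9=T
input #6 (b=9, k=6): does not record B9=T
input #7 (b=9, k=9): does not record B9=T
input #8 (b=9, k=7): does not record B9=T
Answer: none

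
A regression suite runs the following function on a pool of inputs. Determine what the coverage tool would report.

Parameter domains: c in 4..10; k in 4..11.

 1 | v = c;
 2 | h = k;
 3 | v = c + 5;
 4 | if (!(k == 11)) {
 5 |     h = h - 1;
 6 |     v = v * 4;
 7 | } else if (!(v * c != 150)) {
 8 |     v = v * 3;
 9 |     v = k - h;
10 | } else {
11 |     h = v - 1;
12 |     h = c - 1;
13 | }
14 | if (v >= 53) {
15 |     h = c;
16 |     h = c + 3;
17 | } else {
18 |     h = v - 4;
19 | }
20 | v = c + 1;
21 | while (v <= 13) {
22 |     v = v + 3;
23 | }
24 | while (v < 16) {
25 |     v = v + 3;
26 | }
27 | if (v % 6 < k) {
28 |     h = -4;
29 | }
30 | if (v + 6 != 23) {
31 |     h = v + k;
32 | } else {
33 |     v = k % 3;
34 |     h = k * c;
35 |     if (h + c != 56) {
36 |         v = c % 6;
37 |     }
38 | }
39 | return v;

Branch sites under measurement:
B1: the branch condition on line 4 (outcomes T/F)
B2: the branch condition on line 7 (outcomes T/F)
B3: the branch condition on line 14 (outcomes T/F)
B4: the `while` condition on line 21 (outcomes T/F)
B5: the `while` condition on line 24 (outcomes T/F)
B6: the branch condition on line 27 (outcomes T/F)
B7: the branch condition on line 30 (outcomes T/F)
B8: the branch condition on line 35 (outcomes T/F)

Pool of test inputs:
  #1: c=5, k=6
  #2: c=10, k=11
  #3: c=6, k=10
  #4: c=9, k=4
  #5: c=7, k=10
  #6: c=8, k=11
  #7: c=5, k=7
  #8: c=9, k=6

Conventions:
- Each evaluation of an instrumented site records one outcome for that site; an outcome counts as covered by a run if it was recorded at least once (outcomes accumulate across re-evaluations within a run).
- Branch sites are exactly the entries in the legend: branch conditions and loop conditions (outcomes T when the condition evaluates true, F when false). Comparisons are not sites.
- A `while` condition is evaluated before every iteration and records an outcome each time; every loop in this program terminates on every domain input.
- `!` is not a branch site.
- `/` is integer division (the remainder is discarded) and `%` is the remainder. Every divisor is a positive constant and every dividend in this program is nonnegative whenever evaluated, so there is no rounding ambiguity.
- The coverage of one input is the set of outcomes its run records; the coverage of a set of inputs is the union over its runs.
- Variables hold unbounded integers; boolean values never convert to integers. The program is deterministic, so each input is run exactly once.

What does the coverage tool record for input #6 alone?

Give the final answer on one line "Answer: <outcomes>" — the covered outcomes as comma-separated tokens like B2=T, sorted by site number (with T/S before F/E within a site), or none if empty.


Running input #6 (c=8, k=11), event by event:
  B1->F, B2->F, B3->F, B4->T, B4->T, B4->F, B5->T, B5->F, B6->T, B7->T
deduplicating events, the covered set is: B1=F, B2=F, B3=F, B4=T, B4=F, B5=T, B5=F, B6=T, B7=T
Answer: B1=F, B2=F, B3=F, B4=T, B4=F, B5=T, B5=F, B6=T, B7=T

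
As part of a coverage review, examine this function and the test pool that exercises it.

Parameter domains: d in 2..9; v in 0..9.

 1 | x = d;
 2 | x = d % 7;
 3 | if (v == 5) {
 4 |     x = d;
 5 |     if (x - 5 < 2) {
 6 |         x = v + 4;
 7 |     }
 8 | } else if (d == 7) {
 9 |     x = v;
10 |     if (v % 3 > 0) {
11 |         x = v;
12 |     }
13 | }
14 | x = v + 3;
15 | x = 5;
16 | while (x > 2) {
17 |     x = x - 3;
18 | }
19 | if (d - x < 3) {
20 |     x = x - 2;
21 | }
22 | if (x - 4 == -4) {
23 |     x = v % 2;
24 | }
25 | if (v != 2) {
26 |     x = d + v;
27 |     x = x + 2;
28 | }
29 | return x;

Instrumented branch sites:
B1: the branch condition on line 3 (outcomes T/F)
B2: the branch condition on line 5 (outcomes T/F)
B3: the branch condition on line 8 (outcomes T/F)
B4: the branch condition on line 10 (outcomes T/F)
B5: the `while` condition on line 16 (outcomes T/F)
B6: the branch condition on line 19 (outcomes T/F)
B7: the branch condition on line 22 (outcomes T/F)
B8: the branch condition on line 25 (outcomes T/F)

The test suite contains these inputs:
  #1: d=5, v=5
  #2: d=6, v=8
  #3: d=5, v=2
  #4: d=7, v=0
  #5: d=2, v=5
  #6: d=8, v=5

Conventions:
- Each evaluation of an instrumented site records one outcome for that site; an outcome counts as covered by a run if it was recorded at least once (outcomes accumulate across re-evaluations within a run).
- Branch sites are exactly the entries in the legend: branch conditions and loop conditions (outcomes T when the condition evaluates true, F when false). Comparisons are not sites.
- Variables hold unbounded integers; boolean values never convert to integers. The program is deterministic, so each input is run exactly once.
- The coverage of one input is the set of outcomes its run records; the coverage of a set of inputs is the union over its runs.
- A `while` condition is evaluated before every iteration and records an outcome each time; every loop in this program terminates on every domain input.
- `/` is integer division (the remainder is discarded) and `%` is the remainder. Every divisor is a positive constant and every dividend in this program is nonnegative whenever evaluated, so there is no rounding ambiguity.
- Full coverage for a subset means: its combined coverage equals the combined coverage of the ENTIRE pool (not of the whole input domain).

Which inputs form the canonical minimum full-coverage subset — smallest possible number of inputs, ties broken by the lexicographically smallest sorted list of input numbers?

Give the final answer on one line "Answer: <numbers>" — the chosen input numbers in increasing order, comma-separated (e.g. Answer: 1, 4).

#1 (d=5, v=5) -> covered: B1=T, B2=T, B5=T, B5=F, B6=F, B7=F, B8=T
#2 (d=6, v=8) -> covered: B1=F, B3=F, B5=T, B5=F, B6=F, B7=F, B8=T
#3 (d=5, v=2) -> covered: B1=F, B3=F, B5=T, B5=F, B6=F, B7=F, B8=F
#4 (d=7, v=0) -> covered: B1=F, B3=T, B4=F, B5=T, B5=F, B6=F, B7=F, B8=T
#5 (d=2, v=5) -> covered: B1=T, B2=T, B5=T, B5=F, B6=T, B7=T, B8=T
#6 (d=8, v=5) -> covered: B1=T, B2=F, B5=T, B5=F, B6=F, B7=F, B8=T
together the pool reaches 15 outcomes: B1=T, B1=F, B2=T, B2=F, B3=T, B3=F, B4=F, B5=T, B5=F, B6=T, B6=F, B7=T, B7=F, B8=T, B8=F
checked all size-1 subsets: none covers 15 outcomes (max 8/15)
checked all size-2 subsets: none covers 15 outcomes (max 12/15)
checked all size-3 subsets: none covers 15 outcomes (max 14/15)
at size 4, {3, 4, 5, 6} reaches all 15 outcomes; every lexicographically earlier size-4 subset fails

Answer: 3, 4, 5, 6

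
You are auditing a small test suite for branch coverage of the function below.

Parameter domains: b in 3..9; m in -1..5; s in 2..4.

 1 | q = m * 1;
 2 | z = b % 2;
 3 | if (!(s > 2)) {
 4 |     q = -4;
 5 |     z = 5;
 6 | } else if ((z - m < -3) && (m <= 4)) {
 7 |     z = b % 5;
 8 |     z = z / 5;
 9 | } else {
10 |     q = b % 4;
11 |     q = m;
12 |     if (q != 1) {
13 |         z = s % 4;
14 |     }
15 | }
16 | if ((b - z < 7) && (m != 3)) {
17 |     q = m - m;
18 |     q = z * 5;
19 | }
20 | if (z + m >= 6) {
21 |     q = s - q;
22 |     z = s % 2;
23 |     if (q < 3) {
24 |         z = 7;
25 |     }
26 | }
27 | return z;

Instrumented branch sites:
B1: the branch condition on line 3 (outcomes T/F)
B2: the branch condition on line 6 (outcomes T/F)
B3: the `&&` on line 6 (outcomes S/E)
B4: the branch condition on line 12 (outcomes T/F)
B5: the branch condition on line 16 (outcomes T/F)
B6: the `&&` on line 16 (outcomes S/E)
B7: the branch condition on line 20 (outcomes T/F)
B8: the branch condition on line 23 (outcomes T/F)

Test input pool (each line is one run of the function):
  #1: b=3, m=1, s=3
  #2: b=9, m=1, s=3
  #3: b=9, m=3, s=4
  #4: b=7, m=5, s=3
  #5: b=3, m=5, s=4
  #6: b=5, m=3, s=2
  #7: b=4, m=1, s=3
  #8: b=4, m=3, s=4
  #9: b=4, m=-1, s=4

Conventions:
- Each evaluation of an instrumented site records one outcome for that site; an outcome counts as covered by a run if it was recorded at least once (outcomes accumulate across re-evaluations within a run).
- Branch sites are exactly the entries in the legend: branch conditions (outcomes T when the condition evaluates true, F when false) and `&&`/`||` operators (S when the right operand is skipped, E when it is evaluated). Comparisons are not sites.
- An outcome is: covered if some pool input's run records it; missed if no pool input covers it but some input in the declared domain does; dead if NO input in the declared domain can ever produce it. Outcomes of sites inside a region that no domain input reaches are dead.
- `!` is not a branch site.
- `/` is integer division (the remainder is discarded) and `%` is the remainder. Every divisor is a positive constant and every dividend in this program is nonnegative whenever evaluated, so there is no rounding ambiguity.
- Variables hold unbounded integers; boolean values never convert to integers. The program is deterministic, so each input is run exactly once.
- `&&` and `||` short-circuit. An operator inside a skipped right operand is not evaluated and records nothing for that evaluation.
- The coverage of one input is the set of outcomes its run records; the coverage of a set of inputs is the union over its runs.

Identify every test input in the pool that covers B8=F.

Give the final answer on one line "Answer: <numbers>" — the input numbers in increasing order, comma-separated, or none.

input #1 (b=3, m=1, s=3): misses B8=F
input #2 (b=9, m=1, s=3): misses B8=F
input #3 (b=9, m=3, s=4): misses B8=F
input #4 (b=7, m=5, s=3): misses B8=F
input #5 (b=3, m=5, s=4): misses B8=F
input #6 (b=5, m=3, s=2): covers B8=F
input #7 (b=4, m=1, s=3): misses B8=F
input #8 (b=4, m=3, s=4): misses B8=F
input #9 (b=4, m=-1, s=4): misses B8=F

Answer: 6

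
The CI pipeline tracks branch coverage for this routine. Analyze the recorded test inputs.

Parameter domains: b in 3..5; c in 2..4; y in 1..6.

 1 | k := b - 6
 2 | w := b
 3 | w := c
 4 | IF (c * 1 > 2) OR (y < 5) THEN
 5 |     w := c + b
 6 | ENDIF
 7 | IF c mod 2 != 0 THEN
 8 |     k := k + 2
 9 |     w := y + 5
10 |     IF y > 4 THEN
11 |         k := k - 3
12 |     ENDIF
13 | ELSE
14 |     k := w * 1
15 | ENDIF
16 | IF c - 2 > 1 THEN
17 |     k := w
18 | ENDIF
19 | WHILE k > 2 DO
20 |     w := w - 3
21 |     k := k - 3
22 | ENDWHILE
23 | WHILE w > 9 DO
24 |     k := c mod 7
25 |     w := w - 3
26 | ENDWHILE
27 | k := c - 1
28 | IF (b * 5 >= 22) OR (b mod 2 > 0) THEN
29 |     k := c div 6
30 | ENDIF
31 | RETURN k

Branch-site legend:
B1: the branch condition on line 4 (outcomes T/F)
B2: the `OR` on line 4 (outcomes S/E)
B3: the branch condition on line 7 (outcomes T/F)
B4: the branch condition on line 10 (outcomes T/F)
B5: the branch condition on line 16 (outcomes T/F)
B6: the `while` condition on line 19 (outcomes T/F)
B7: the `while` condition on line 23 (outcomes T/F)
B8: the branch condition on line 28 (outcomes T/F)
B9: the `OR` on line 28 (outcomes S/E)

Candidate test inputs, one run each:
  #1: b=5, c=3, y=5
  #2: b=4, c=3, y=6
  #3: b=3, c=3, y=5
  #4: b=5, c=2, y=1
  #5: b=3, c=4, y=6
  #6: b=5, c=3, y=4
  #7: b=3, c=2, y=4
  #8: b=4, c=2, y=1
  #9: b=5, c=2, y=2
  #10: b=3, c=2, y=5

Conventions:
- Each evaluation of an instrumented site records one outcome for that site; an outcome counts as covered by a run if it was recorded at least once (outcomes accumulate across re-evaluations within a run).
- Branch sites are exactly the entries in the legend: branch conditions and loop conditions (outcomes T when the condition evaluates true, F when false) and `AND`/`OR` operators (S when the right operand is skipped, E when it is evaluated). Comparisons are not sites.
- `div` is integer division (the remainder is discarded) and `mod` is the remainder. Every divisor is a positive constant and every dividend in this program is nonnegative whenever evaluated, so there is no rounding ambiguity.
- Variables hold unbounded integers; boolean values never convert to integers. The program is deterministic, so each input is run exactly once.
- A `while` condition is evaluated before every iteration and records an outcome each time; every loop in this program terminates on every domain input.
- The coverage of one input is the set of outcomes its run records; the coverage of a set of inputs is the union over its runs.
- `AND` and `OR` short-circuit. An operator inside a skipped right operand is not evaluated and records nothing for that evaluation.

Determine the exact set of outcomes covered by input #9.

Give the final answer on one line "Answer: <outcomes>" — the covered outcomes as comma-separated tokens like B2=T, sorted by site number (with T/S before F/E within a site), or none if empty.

Event log for input #9 (b=5, c=2, y=2):
  B2->E, B1->T, B3->F, B5->F, B6->T, B6->T, B6->F, B7->F, B9->S, B8->T
as a set, this run covers: B1=T, B2=E, B3=F, B5=F, B6=T, B6=F, B7=F, B8=T, B9=S

Answer: B1=T, B2=E, B3=F, B5=F, B6=T, B6=F, B7=F, B8=T, B9=S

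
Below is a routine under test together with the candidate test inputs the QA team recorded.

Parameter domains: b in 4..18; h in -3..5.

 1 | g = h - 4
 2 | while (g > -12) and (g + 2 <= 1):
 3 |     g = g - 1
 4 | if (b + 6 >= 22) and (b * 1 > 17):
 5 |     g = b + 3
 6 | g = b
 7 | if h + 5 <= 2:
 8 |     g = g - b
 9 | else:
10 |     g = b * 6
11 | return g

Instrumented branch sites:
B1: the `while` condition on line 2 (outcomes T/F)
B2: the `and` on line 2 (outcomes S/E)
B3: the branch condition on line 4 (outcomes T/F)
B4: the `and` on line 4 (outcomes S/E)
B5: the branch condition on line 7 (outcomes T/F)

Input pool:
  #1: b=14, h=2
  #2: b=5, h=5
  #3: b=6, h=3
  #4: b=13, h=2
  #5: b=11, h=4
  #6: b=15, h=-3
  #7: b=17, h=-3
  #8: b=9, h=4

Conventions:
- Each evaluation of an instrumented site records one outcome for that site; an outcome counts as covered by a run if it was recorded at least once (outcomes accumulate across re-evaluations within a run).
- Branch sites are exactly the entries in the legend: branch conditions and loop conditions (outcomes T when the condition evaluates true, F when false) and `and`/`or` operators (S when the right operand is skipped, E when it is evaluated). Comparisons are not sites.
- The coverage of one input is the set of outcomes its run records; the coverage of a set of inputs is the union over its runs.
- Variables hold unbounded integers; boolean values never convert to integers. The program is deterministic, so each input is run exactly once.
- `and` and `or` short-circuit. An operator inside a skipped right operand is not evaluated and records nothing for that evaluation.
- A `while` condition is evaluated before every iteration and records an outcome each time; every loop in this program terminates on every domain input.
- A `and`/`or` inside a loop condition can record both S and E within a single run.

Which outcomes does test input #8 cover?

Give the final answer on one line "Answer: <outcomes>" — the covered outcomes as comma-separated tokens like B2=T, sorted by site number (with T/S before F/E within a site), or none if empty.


Running input #8 (b=9, h=4), event by event:
  B2->E, B1->F, B4->S, B3->F, B5->F
distinct outcomes covered: B1=F, B2=E, B3=F, B4=S, B5=F
Answer: B1=F, B2=E, B3=F, B4=S, B5=F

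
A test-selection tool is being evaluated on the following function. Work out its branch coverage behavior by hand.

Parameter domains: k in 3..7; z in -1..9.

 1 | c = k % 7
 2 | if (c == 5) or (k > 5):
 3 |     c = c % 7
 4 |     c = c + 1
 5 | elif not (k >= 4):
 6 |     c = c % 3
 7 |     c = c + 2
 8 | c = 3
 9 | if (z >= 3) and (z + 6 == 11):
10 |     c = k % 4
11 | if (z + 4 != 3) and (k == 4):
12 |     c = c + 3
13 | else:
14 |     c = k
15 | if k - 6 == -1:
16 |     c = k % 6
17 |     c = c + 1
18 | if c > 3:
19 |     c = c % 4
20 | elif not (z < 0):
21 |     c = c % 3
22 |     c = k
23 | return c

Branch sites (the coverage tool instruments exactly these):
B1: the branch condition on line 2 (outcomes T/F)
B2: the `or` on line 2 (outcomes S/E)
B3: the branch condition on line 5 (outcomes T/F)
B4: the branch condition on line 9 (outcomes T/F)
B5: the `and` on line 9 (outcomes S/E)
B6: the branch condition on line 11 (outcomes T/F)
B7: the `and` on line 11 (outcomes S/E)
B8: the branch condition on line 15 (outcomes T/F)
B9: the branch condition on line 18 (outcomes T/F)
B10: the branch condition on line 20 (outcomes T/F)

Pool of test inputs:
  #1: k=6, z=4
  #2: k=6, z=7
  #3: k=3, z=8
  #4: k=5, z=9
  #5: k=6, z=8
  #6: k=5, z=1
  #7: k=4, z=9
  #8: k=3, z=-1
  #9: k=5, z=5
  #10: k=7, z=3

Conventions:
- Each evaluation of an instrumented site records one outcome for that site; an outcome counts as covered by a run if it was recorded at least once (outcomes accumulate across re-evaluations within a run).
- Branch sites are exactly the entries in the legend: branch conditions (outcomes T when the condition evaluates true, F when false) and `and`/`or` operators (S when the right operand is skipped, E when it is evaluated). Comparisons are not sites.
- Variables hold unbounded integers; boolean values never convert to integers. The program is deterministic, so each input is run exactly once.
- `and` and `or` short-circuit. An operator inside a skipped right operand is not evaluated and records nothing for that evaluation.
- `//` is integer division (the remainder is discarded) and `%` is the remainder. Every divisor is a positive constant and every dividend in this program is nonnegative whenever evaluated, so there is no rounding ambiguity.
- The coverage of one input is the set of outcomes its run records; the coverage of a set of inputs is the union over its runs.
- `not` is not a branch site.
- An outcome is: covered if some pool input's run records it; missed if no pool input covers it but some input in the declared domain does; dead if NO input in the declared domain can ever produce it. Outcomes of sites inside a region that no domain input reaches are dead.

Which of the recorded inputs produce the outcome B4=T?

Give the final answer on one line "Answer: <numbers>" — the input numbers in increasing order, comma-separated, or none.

input #1 (k=6, z=4): misses B4=T
input #2 (k=6, z=7): misses B4=T
input #3 (k=3, z=8): misses B4=T
input #4 (k=5, z=9): misses B4=T
input #5 (k=6, z=8): misses B4=T
input #6 (k=5, z=1): misses B4=T
input #7 (k=4, z=9): misses B4=T
input #8 (k=3, z=-1): misses B4=T
input #9 (k=5, z=5): covers B4=T
input #10 (k=7, z=3): misses B4=T

Answer: 9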